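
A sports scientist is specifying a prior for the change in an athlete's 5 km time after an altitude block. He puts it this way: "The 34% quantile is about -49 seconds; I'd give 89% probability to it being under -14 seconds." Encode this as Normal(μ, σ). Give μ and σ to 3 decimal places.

The p-quantile of Normal(μ,σ) is μ + z_p·σ, with z_{0.34} = -0.4125 and z_{0.89} = 1.227.
Eliminate σ: μ = (z₂·x₁ − z₁·x₂)/(z₂ − z₁) = (1.227·-49 − (-0.4125)·-14)/1.639 = -40.192.
Then σ = (x₂ − x₁)/(z₂ − z₁) = (-14 − -49)/1.639 = 21.355.

μ = -40.192, σ = 21.355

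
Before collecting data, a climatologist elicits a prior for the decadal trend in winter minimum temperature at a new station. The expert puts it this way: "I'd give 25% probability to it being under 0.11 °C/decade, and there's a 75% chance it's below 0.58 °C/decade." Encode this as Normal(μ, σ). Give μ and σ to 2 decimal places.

The p-quantile of Normal(μ,σ) is μ + z_p·σ, with z_{0.25} = -0.6745 and z_{0.75} = 0.6745.
Eliminate σ: μ = (z₂·x₁ − z₁·x₂)/(z₂ − z₁) = (0.6745·0.11 − (-0.6745)·0.58)/1.349 = 0.34.
Then σ = (x₂ − x₁)/(z₂ − z₁) = (0.58 − 0.11)/1.349 = 0.35.

μ = 0.34, σ = 0.35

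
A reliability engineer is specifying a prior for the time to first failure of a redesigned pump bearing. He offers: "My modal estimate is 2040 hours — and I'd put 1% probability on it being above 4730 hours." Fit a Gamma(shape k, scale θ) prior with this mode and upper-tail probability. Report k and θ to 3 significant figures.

k ≈ 7.74, θ ≈ 302

Gamma(k,θ) with k>1 has mode (k−1)θ, so θ = 2040/(k−1).
Need P(X < 4730) = 0.99 with θ tied to k this way. Start at k = 2, θ = 2040: P(X<4730) ≈ 0.673.
Too low — raise k to concentrate. Iterating converges to k ≈ 7.74.
Then θ = 2040/(7.74−1) ≈ 302.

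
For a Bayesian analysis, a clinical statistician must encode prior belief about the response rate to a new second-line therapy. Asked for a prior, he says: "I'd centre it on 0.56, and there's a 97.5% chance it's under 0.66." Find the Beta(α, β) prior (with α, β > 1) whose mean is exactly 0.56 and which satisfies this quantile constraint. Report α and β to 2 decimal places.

With mean 0.56 fixed, write α = 0.56s, β = 0.44s where s = α+β.
Need P(θ < 0.66) = 0.975 under Beta(0.56s, 0.44s). Normal approximation: (q−m)/√(m(1−m)/s) ≈ z_{0.975} = 1.96, so s ≈ 0.56·0.44·(1.96)²/(0.66−0.56)² = 94.7.
At s = 94.7: P(θ<0.66) ≈ 0.977. Adjusting to match 0.975 gives s ≈ 90.88.
So α = 0.56·90.88 ≈ 50.89, β = 0.44·90.88 ≈ 39.99.

α ≈ 50.89, β ≈ 39.99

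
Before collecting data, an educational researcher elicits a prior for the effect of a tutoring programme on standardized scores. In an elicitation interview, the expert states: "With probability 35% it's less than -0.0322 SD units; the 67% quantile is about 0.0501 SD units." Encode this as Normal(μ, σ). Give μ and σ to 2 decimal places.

The p-quantile of Normal(μ,σ) is μ + z_p·σ, with z_{0.35} = -0.3853 and z_{0.67} = 0.4399.
Eliminate σ: μ = (z₂·x₁ − z₁·x₂)/(z₂ − z₁) = (0.4399·-0.0322 − (-0.3853)·0.0501)/0.8252 = 0.01.
Then σ = (x₂ − x₁)/(z₂ − z₁) = (0.0501 − -0.0322)/0.8252 = 0.10.

μ = 0.01, σ = 0.10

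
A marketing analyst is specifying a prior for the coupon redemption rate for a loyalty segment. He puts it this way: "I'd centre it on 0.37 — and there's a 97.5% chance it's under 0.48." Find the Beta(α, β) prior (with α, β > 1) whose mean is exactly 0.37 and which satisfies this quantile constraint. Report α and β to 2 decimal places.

With mean 0.37 fixed, write α = 0.37s, β = 0.63s where s = α+β.
Need P(θ < 0.48) = 0.975 under Beta(0.37s, 0.63s). Normal approximation: (q−m)/√(m(1−m)/s) ≈ z_{0.975} = 1.96, so s ≈ 0.37·0.63·(1.96)²/(0.48−0.37)² = 74.0.
At s = 74.0: P(θ<0.48) ≈ 0.973. Adjusting to match 0.975 gives s ≈ 77.01.
So α = 0.37·77.01 ≈ 28.49, β = 0.63·77.01 ≈ 48.52.

α ≈ 28.49, β ≈ 48.52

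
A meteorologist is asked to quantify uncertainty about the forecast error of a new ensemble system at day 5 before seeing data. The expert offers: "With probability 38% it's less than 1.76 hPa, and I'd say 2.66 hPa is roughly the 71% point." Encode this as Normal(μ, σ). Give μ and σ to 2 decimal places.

μ = 2.08, σ = 1.05

For Normal(μ,σ), the p-quantile is μ + z_p·σ. Here z_{0.38} = -0.3055, z_{0.71} = 0.5534.
So 1.76 = μ − 0.3055σ and 2.66 = μ + 0.5534σ.
Subtracting: σ = (2.66 − 1.76)/(0.5534 − (-0.3055)) = 1.05.
Then μ = 1.76 − (-0.3055)·1.05 = 2.08.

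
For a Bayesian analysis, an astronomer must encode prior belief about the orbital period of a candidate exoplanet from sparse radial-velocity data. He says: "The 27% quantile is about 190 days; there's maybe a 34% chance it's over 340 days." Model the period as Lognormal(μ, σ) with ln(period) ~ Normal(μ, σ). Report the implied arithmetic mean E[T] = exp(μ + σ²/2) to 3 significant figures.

If T ~ Lognormal(μ,σ) then ln T ~ Normal(μ,σ), so the p-quantile of ln T is μ + z_p·σ.
ln(190) = 5.247 and ln(340) = 5.829; z_{0.27} = -0.6128, z_{0.66} = 0.4125.
σ = (5.829 − 5.247)/(0.4125 − (-0.6128)) = 0.568.
μ = 5.247 − (-0.6128)·0.568 = 5.595.
E[T] = exp(μ + σ²/2) = exp(5.595 + 0.1611) = 316 days.

E[T] ≈ 316 days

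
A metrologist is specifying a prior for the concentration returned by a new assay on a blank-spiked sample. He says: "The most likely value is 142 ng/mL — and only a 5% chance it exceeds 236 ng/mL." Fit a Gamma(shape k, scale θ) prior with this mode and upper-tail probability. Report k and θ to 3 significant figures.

Gamma(k,θ) with k>1 has mode (k−1)θ, so θ = 142/(k−1).
Need P(X < 236) = 0.95 with θ tied to k this way. Start at k = 2, θ = 142: P(X<236) ≈ 0.495.
Too low — raise k to concentrate. Iterating converges to k ≈ 11.8.
Then θ = 142/(11.8−1) ≈ 13.1.

k ≈ 11.8, θ ≈ 13.1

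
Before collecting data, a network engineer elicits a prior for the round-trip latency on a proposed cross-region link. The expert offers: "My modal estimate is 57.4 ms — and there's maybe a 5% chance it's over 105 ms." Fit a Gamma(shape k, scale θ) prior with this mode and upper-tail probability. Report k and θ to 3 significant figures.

Gamma(k,θ) with k>1 has mode (k−1)θ, so θ = 57.4/(k−1).
Need P(X < 105) = 0.95 with θ tied to k this way. Start at k = 2, θ = 57.4: P(X<105) ≈ 0.546.
Too low — raise k to concentrate. Iterating converges to k ≈ 8.64.
Then θ = 57.4/(8.64−1) ≈ 7.52.

k ≈ 8.64, θ ≈ 7.52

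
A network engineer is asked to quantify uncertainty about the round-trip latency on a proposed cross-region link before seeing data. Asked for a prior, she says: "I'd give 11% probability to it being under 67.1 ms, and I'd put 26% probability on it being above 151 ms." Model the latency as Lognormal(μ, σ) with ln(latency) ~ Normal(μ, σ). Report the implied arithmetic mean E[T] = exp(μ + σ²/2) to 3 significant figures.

If T ~ Lognormal(μ,σ) then ln T ~ Normal(μ,σ), so the p-quantile of ln T is μ + z_p·σ.
ln(67.1) = 4.206 and ln(151) = 5.017; z_{0.11} = -1.227, z_{0.74} = 0.6433.
σ = (5.017 − 4.206)/(0.6433 − (-1.227)) = 0.434.
μ = 4.206 − (-1.227)·0.434 = 4.738.
E[T] = exp(μ + σ²/2) = exp(4.738 + 0.0941) = 125 ms.

E[T] ≈ 125 ms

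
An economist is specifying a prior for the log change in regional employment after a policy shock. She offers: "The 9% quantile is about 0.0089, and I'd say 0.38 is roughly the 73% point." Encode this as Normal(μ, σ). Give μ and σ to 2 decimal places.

The p-quantile of Normal(μ,σ) is μ + z_p·σ, with z_{0.09} = -1.341 and z_{0.73} = 0.6128.
Eliminate σ: μ = (z₂·x₁ − z₁·x₂)/(z₂ − z₁) = (0.6128·0.0089 − (-1.341)·0.38)/1.954 = 0.26.
Then σ = (x₂ − x₁)/(z₂ − z₁) = (0.38 − 0.0089)/1.954 = 0.19.

μ = 0.26, σ = 0.19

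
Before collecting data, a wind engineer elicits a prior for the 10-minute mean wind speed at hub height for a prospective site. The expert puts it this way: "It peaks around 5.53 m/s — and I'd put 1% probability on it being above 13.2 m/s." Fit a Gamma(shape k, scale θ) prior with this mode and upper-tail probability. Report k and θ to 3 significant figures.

k ≈ 7.26, θ ≈ 0.883

Gamma(k,θ) with k>1 has mode (k−1)θ, so θ = 5.53/(k−1).
Need P(X < 13.2) = 0.99 with θ tied to k this way. Start at k = 2, θ = 5.53: P(X<13.2) ≈ 0.689.
Too low — raise k to concentrate. Iterating converges to k ≈ 7.26.
Then θ = 5.53/(7.26−1) ≈ 0.883.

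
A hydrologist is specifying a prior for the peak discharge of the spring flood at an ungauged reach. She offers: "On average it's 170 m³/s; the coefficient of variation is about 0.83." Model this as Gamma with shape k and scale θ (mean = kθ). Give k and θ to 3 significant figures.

For Gamma(k, scale θ): mean = kθ, variance = kθ², so CV = 1/√k.
CV = 0.83, hence k = 1/CV² = 1.45.
Then θ = mean/k = 170/1.45 = 117.

k ≈ 1.45, θ ≈ 117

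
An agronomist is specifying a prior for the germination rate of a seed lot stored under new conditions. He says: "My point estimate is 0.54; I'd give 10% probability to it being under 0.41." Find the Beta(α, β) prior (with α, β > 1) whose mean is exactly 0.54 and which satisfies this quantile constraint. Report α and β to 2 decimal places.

α ≈ 13.00, β ≈ 11.07

With mean 0.54 fixed, write α = 0.54s, β = 0.46s where s = α+β.
Need P(θ < 0.41) = 0.1 under Beta(0.54s, 0.46s). Normal approximation: (q−m)/√(m(1−m)/s) ≈ z_{0.1} = -1.28, so s ≈ 0.54·0.46·(-1.28)²/(0.41−0.54)² = 24.1.
At s = 24.1: P(θ<0.41) ≈ 0.100. Adjusting to match 0.1 gives s ≈ 24.08.
So α = 0.54·24.08 ≈ 13.00, β = 0.46·24.08 ≈ 11.07.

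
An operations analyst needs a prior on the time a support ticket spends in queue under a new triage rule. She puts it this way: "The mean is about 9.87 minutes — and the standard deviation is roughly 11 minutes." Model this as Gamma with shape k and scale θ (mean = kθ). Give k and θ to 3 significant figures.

k ≈ 0.805, θ ≈ 12.3

For Gamma(k, scale θ): mean = kθ, variance = kθ², so CV = 1/√k.
CV = SD/mean = 11/9.87 = 1.114, hence k = 1/CV² = 0.805.
Then θ = mean/k = 9.87/0.805 = 12.3.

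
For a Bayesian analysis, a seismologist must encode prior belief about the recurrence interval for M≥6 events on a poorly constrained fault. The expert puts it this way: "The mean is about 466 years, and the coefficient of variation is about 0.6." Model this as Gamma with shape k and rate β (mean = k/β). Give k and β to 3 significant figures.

k ≈ 2.78, β ≈ 0.00596

For Gamma(k, rate β): mean = k/β, variance = k/β², so CV = 1/√k.
CV = 0.6, hence k = 1/CV² = 2.78.
Then β = k/mean = 2.78/466 = 0.00596.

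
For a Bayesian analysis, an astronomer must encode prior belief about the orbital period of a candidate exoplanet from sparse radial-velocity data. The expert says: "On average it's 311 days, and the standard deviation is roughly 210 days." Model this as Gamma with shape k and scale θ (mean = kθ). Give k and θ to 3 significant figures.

For Gamma(k, scale θ): mean = kθ, variance = kθ², so CV = 1/√k.
CV = SD/mean = 210/311 = 0.6752, hence k = 1/CV² = 2.19.
Then θ = mean/k = 311/2.19 = 142.

k ≈ 2.19, θ ≈ 142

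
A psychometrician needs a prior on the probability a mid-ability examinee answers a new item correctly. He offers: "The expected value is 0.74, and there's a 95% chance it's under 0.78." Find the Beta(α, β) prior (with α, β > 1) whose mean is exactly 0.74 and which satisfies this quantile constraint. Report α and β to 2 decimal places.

With mean 0.74 fixed, write α = 0.74s, β = 0.26s where s = α+β.
Need P(θ < 0.78) = 0.95 under Beta(0.74s, 0.26s). Normal approximation: (q−m)/√(m(1−m)/s) ≈ z_{0.95} = 1.64, so s ≈ 0.74·0.26·(1.64)²/(0.78−0.74)² = 325.3.
At s = 325.3: P(θ<0.78) ≈ 0.954. Adjusting to match 0.95 gives s ≈ 310.33.
So α = 0.74·310.33 ≈ 229.65, β = 0.26·310.33 ≈ 80.69.

α ≈ 229.65, β ≈ 80.69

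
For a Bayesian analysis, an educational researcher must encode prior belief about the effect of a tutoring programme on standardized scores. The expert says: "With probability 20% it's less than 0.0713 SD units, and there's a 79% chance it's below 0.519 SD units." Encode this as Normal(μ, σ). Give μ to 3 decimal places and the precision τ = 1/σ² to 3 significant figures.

μ = 0.300, τ = 13.6

The p-quantile of Normal(μ,σ) is μ + z_p·σ, with z_{0.2} = -0.8416 and z_{0.79} = 0.8064.
Eliminate σ: μ = (z₂·x₁ − z₁·x₂)/(z₂ − z₁) = (0.8064·0.0713 − (-0.8416)·0.519)/1.648 = 0.300.
Then σ = (x₂ − x₁)/(z₂ − z₁) = (0.519 − 0.0713)/1.648 = 0.272.
Precision τ = 1/σ² = 1/0.2717² = 13.6.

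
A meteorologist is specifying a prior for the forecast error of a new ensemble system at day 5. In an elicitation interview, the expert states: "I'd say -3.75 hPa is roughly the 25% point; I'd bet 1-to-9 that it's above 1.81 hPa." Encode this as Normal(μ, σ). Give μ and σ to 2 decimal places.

The p-quantile of Normal(μ,σ) is μ + z_p·σ, with z_{0.25} = -0.6745 and z_{0.9} = 1.282.
Eliminate σ: μ = (z₂·x₁ − z₁·x₂)/(z₂ − z₁) = (1.282·-3.75 − (-0.6745)·1.81)/1.956 = -1.83.
Then σ = (x₂ − x₁)/(z₂ − z₁) = (1.81 − -3.75)/1.956 = 2.84.

μ = -1.83, σ = 2.84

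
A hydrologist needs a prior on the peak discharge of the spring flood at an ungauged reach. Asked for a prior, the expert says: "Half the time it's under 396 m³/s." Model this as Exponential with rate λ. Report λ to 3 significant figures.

λ ≈ 0.00175

Exponential median = ln 2 / λ, so λ = ln 2 / 396.0 = 0.00175.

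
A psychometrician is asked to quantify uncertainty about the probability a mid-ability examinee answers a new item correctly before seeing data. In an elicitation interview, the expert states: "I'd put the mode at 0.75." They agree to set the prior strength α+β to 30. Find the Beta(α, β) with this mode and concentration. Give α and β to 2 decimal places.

α = 22.00, β = 8.00

For α,β > 1 the Beta mode is (α−1)/(α+β−2). With α+β = 30, the mode is (α−1)/28.
Set (α−1)/28 = 0.75 → α = 1 + 0.75·28 = 22.00.
β = 30 − α = 8.00.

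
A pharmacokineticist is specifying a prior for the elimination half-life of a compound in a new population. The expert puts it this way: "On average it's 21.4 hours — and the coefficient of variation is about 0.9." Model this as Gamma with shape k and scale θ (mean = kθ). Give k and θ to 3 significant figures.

For Gamma(k, scale θ): mean = kθ, variance = kθ², so CV = 1/√k.
CV = 0.9, hence k = 1/CV² = 1.23.
Then θ = mean/k = 21.4/1.23 = 17.3.

k ≈ 1.23, θ ≈ 17.3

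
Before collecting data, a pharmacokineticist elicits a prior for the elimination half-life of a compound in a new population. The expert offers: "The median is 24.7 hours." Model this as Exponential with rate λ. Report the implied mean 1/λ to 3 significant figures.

mean ≈ 35.6 hours

Exponential median = ln 2 / λ, so λ = ln 2 / 24.7 = 0.0281.
Mean = 1/λ = 35.6 hours.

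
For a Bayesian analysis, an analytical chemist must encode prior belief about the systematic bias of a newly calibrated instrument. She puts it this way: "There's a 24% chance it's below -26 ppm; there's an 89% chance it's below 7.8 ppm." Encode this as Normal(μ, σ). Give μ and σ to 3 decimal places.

The p-quantile of Normal(μ,σ) is μ + z_p·σ, with z_{0.24} = -0.7063 and z_{0.89} = 1.227.
Eliminate σ: μ = (z₂·x₁ − z₁·x₂)/(z₂ − z₁) = (1.227·-26 − (-0.7063)·7.8)/1.933 = -13.649.
Then σ = (x₂ − x₁)/(z₂ − z₁) = (7.8 − -26)/1.933 = 17.487.

μ = -13.649, σ = 17.487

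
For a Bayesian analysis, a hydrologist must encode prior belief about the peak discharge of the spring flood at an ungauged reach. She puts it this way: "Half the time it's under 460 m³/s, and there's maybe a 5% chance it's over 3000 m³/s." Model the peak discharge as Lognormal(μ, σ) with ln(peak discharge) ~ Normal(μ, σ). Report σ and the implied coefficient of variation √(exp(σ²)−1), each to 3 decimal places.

If T ~ Lognormal(μ,σ) then ln T ~ Normal(μ,σ), so the p-quantile of ln T is μ + z_p·σ.
ln(460) = 6.131 and ln(3000) = 8.006; z_{0.5} = 0, z_{0.95} = 1.645.
σ = (8.006 − 6.131)/(1.645 − (0)) = 1.140.
μ = 6.131 − (0)·1.140 = 6.131.
CV = √(exp(σ²)−1) = √(exp(1.2996)−1) = 1.633.

σ ≈ 1.140, CV ≈ 1.633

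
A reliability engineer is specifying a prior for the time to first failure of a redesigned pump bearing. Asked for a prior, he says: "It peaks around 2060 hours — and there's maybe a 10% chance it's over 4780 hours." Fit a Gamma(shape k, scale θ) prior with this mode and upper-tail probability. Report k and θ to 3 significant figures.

Gamma(k,θ) with k>1 has mode (k−1)θ, so θ = 2060/(k−1).
Need P(X < 4780) = 0.9 with θ tied to k this way. Start at k = 2, θ = 2060: P(X<4780) ≈ 0.674.
Too low — raise k to concentrate. Iterating converges to k ≈ 3.71.
Then θ = 2060/(3.71−1) ≈ 759.

k ≈ 3.71, θ ≈ 759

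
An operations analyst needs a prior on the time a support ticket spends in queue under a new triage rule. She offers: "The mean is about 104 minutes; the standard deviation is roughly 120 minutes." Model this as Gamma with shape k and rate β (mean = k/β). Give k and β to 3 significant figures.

k ≈ 0.751, β ≈ 0.00722

For Gamma(k, rate β): mean = k/β, variance = k/β², so CV = 1/√k.
CV = SD/mean = 120/104 = 1.154, hence k = 1/CV² = 0.751.
Then β = k/mean = 0.751/104 = 0.00722.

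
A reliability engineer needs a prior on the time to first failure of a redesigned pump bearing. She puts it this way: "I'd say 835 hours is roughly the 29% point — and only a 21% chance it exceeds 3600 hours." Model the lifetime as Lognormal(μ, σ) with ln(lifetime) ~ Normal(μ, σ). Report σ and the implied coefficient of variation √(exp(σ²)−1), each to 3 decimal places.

If T ~ Lognormal(μ,σ) then ln T ~ Normal(μ,σ), so the p-quantile of ln T is μ + z_p·σ.
ln(835) = 6.727 and ln(3600) = 8.189; z_{0.29} = -0.5534, z_{0.79} = 0.8064.
σ = (8.189 − 6.727)/(0.8064 − (-0.5534)) = 1.075.
μ = 6.727 − (-0.5534)·1.075 = 7.322.
CV = √(exp(σ²)−1) = √(exp(1.1548)−1) = 1.474.

σ ≈ 1.075, CV ≈ 1.474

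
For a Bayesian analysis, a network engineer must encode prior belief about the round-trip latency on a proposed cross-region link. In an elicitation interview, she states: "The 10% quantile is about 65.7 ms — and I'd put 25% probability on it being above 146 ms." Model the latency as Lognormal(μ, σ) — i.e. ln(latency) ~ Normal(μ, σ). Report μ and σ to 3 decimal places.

If T ~ Lognormal(μ,σ) then ln T ~ Normal(μ,σ), so the p-quantile of ln T is μ + z_p·σ.
ln(65.7) = 4.185 and ln(146) = 4.984; z_{0.1} = -1.282, z_{0.75} = 0.6745.
σ = (4.984 − 4.185)/(0.6745 − (-1.282)) = 0.408.
μ = 4.185 − (-1.282)·0.408 = 4.708.

μ ≈ 4.708, σ ≈ 0.408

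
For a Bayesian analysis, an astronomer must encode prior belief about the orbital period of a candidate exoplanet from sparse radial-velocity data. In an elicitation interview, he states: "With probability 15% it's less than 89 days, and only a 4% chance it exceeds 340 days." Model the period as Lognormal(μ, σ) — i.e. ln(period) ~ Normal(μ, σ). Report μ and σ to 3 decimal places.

μ ≈ 4.987, σ ≈ 0.481

If T ~ Lognormal(μ,σ) then ln T ~ Normal(μ,σ), so the p-quantile of ln T is μ + z_p·σ.
ln(89) = 4.489 and ln(340) = 5.829; z_{0.15} = -1.036, z_{0.96} = 1.751.
σ = (5.829 − 4.489)/(1.751 − (-1.036)) = 0.481.
μ = 4.489 − (-1.036)·0.481 = 4.987.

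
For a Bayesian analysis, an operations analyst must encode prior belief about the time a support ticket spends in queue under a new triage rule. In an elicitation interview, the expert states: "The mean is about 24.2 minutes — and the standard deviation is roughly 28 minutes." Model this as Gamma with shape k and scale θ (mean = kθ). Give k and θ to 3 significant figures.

For Gamma(k, scale θ): mean = kθ, variance = kθ², so CV = 1/√k.
CV = SD/mean = 28/24.2 = 1.157, hence k = 1/CV² = 0.747.
Then θ = mean/k = 24.2/0.747 = 32.4.

k ≈ 0.747, θ ≈ 32.4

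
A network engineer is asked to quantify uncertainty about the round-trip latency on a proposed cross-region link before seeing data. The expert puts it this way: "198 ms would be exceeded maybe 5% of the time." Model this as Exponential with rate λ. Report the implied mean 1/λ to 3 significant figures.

mean ≈ 66.1 ms

P(T > 198.0) = e^(−λ·198.0) = 0.05, so λ = −ln(0.05)/198.0 = 0.0151.
Mean = 1/λ = 66.1 ms.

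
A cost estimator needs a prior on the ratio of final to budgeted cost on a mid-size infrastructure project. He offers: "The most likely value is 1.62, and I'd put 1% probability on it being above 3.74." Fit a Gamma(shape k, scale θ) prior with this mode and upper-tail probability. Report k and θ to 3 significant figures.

Gamma(k,θ) with k>1 has mode (k−1)θ, so θ = 1.62/(k−1).
Need P(X < 3.74) = 0.99 with θ tied to k this way. Start at k = 2, θ = 1.62: P(X<3.74) ≈ 0.671.
Too low — raise k to concentrate. Iterating converges to k ≈ 7.82.
Then θ = 1.62/(7.82−1) ≈ 0.238.

k ≈ 7.82, θ ≈ 0.238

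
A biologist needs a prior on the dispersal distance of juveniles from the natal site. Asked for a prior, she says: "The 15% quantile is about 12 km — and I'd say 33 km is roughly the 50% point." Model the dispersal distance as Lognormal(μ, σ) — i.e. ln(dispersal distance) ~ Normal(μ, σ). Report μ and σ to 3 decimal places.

If T ~ Lognormal(μ,σ) then ln T ~ Normal(μ,σ), so the p-quantile of ln T is μ + z_p·σ.
ln(12) = 2.485 and ln(33) = 3.497; z_{0.15} = -1.036, z_{0.5} = 0.
σ = (3.497 − 2.485)/(0 − (-1.036)) = 0.976.
μ = 2.485 − (-1.036)·0.976 = 3.497.

μ ≈ 3.497, σ ≈ 0.976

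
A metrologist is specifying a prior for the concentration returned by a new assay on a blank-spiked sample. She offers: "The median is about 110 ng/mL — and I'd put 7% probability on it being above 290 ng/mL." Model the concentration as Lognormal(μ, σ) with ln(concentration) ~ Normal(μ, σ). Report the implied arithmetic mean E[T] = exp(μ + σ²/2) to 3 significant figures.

If T ~ Lognormal(μ,σ) then ln T ~ Normal(μ,σ), so the p-quantile of ln T is μ + z_p·σ.
ln(110) = 4.7 and ln(290) = 5.67; z_{0.5} = 0, z_{0.93} = 1.476.
σ = (5.67 − 4.7)/(1.476 − (0)) = 0.657.
μ = 4.7 − (0)·0.657 = 4.700.
E[T] = exp(μ + σ²/2) = exp(4.700 + 0.2157) = 136 ng/mL.

E[T] ≈ 136 ng/mL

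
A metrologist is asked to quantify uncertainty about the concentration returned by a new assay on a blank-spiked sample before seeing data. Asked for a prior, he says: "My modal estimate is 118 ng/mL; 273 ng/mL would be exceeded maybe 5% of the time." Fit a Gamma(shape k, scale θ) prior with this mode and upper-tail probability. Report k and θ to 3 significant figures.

Gamma(k,θ) with k>1 has mode (k−1)θ, so θ = 118/(k−1).
Need P(X < 273) = 0.95 with θ tied to k this way. Start at k = 2, θ = 118: P(X<273) ≈ 0.672.
Too low — raise k to concentrate. Iterating converges to k ≈ 4.89.
Then θ = 118/(4.89−1) ≈ 30.3.

k ≈ 4.89, θ ≈ 30.3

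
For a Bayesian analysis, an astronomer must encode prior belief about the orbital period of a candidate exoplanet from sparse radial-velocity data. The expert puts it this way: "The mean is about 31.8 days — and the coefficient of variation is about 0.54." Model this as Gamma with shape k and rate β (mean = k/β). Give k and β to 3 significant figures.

For Gamma(k, rate β): mean = k/β, variance = k/β², so CV = 1/√k.
CV = 0.54, hence k = 1/CV² = 3.43.
Then β = k/mean = 3.43/31.8 = 0.108.

k ≈ 3.43, β ≈ 0.108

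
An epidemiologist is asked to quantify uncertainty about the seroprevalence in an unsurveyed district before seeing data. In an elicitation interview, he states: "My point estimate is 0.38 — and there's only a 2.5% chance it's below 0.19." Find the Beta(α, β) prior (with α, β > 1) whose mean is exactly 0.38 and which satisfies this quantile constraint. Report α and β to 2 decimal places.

With mean 0.38 fixed, write α = 0.38s, β = 0.62s where s = α+β.
Need P(θ < 0.19) = 0.025 under Beta(0.38s, 0.62s). Normal approximation: (q−m)/√(m(1−m)/s) ≈ z_{0.025} = -1.96, so s ≈ 0.38·0.62·(-1.96)²/(0.19−0.38)² = 25.1.
At s = 25.1: P(θ<0.19) ≈ 0.015. Adjusting to match 0.025 gives s ≈ 20.89.
So α = 0.38·20.89 ≈ 7.94, β = 0.62·20.89 ≈ 12.95.

α ≈ 7.94, β ≈ 12.95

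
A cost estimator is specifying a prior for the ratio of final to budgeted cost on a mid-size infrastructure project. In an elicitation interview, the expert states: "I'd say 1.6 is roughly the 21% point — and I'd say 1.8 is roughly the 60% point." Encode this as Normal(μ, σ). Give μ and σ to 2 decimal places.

μ = 1.75, σ = 0.19

For Normal(μ,σ), the p-quantile is μ + z_p·σ. Here z_{0.21} = -0.8064, z_{0.6} = 0.2533.
So 1.6 = μ − 0.8064σ and 1.8 = μ + 0.2533σ.
Subtracting: σ = (1.8 − 1.6)/(0.2533 − (-0.8064)) = 0.19.
Then μ = 1.6 − (-0.8064)·0.19 = 1.75.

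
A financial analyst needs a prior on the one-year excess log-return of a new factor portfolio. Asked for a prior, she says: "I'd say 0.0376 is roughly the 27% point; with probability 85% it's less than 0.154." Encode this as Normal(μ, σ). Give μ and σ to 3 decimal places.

μ = 0.081, σ = 0.071

The p-quantile of Normal(μ,σ) is μ + z_p·σ, with z_{0.27} = -0.6128 and z_{0.85} = 1.036.
Eliminate σ: μ = (z₂·x₁ − z₁·x₂)/(z₂ − z₁) = (1.036·0.0376 − (-0.6128)·0.154)/1.649 = 0.081.
Then σ = (x₂ − x₁)/(z₂ − z₁) = (0.154 − 0.0376)/1.649 = 0.071.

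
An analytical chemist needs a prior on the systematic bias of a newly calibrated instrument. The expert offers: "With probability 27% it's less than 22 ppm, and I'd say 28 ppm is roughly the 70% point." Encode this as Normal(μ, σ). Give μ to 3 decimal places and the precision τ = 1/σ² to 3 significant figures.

μ = 25.233, τ = 0.0359

The p-quantile of Normal(μ,σ) is μ + z_p·σ, with z_{0.27} = -0.6128 and z_{0.7} = 0.5244.
Eliminate σ: μ = (z₂·x₁ − z₁·x₂)/(z₂ − z₁) = (0.5244·22 − (-0.6128)·28)/1.137 = 25.233.
Then σ = (x₂ − x₁)/(z₂ − z₁) = (28 − 22)/1.137 = 5.276.
Precision τ = 1/σ² = 1/5.276² = 0.0359.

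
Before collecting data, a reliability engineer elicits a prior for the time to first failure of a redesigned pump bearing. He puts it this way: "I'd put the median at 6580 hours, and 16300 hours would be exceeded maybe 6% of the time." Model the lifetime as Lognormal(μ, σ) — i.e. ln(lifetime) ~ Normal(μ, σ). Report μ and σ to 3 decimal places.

If T ~ Lognormal(μ,σ) then ln T ~ Normal(μ,σ), so the p-quantile of ln T is μ + z_p·σ.
ln(6580) = 8.792 and ln(16300) = 9.699; z_{0.5} = 0, z_{0.94} = 1.555.
σ = (9.699 − 8.792)/(1.555 − (0)) = 0.583.
μ = 8.792 − (0)·0.583 = 8.792.

μ ≈ 8.792, σ ≈ 0.583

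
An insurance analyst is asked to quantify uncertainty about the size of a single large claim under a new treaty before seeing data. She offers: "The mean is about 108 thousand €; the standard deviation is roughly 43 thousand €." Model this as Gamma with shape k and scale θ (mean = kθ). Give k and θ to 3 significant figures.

For Gamma(k, scale θ): mean = kθ, variance = kθ², so CV = 1/√k.
CV = SD/mean = 43/108 = 0.3981, hence k = 1/CV² = 6.31.
Then θ = mean/k = 108/6.31 = 17.1.

k ≈ 6.31, θ ≈ 17.1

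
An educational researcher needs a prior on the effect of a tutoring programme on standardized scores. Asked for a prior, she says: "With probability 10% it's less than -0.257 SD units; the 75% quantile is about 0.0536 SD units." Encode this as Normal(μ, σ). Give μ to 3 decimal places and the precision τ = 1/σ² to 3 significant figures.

The p-quantile of Normal(μ,σ) is μ + z_p·σ, with z_{0.1} = -1.282 and z_{0.75} = 0.6745.
Eliminate σ: μ = (z₂·x₁ − z₁·x₂)/(z₂ − z₁) = (0.6745·-0.257 − (-1.282)·0.0536)/1.956 = -0.054.
Then σ = (x₂ − x₁)/(z₂ − z₁) = (0.0536 − -0.257)/1.956 = 0.159.
Precision τ = 1/σ² = 1/0.1588² = 39.7.

μ = -0.054, τ = 39.7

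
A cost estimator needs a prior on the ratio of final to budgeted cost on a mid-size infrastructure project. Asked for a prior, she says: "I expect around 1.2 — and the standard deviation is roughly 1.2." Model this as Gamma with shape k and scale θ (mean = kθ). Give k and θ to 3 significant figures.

For Gamma(k, scale θ): mean = kθ, variance = kθ², so CV = 1/√k.
CV = SD/mean = 1.2/1.2 = 1, hence k = 1/CV² = 1.
Then θ = mean/k = 1.2/1 = 1.2.

k ≈ 1, θ ≈ 1.2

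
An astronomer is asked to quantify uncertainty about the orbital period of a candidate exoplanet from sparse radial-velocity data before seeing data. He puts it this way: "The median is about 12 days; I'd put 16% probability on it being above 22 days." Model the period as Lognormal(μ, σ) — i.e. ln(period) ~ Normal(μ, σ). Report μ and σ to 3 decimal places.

If T ~ Lognormal(μ,σ) then ln T ~ Normal(μ,σ), so the p-quantile of ln T is μ + z_p·σ.
ln(12) = 2.485 and ln(22) = 3.091; z_{0.5} = 0, z_{0.84} = 0.9945.
σ = (3.091 − 2.485)/(0.9945 − (0)) = 0.610.
μ = 2.485 − (0)·0.610 = 2.485.

μ ≈ 2.485, σ ≈ 0.610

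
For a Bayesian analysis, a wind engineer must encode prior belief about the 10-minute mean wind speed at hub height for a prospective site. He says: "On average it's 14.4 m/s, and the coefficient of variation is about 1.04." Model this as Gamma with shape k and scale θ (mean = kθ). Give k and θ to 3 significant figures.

For Gamma(k, scale θ): mean = kθ, variance = kθ², so CV = 1/√k.
CV = 1.04, hence k = 1/CV² = 0.925.
Then θ = mean/k = 14.4/0.925 = 15.6.

k ≈ 0.925, θ ≈ 15.6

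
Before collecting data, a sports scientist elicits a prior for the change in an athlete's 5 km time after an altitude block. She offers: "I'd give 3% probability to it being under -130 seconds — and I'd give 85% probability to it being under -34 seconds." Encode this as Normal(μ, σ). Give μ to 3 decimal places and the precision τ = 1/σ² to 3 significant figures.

μ = -68.107, τ = 0.000923

The p-quantile of Normal(μ,σ) is μ + z_p·σ, with z_{0.03} = -1.881 and z_{0.85} = 1.036.
Eliminate σ: μ = (z₂·x₁ − z₁·x₂)/(z₂ − z₁) = (1.036·-130 − (-1.881)·-34)/2.917 = -68.107.
Then σ = (x₂ − x₁)/(z₂ − z₁) = (-34 − -130)/2.917 = 32.908.
Precision τ = 1/σ² = 1/32.91² = 0.000923.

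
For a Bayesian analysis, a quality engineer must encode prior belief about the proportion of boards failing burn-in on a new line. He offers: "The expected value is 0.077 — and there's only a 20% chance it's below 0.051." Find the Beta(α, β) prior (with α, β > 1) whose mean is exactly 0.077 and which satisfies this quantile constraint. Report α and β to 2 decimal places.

α ≈ 5.94, β ≈ 71.25

With mean 0.077 fixed, write α = 0.077s, β = 0.923s where s = α+β.
Need P(θ < 0.051) = 0.2 under Beta(0.077s, 0.923s). Normal approximation: (q−m)/√(m(1−m)/s) ≈ z_{0.2} = -0.842, so s ≈ 0.077·0.923·(-0.842)²/(0.051−0.077)² = 74.5.
At s = 74.5: P(θ<0.051) ≈ 0.206. Adjusting to match 0.2 gives s ≈ 77.19.
So α = 0.077·77.19 ≈ 5.94, β = 0.923·77.19 ≈ 71.25.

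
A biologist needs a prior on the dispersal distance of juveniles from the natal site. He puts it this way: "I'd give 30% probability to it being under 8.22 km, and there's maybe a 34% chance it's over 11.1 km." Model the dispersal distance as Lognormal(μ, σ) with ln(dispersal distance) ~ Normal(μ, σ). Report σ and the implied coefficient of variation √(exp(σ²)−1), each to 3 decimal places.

If T ~ Lognormal(μ,σ) then ln T ~ Normal(μ,σ), so the p-quantile of ln T is μ + z_p·σ.
ln(8.22) = 2.107 and ln(11.1) = 2.407; z_{0.3} = -0.5244, z_{0.66} = 0.4125.
σ = (2.407 − 2.107)/(0.4125 − (-0.5244)) = 0.321.
μ = 2.107 − (-0.5244)·0.321 = 2.275.
CV = √(exp(σ²)−1) = √(exp(0.1028)−1) = 0.329.

σ ≈ 0.321, CV ≈ 0.329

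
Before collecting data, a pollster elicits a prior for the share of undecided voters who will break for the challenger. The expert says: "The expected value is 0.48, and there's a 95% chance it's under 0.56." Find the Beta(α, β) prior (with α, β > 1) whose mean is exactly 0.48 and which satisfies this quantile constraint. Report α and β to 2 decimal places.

α ≈ 50.51, β ≈ 54.72

With mean 0.48 fixed, write α = 0.48s, β = 0.52s where s = α+β.
Need P(θ < 0.56) = 0.95 under Beta(0.48s, 0.52s). Normal approximation: (q−m)/√(m(1−m)/s) ≈ z_{0.95} = 1.64, so s ≈ 0.48·0.52·(1.64)²/(0.56−0.48)² = 105.5.
At s = 105.5: P(θ<0.56) ≈ 0.950. Adjusting to match 0.95 gives s ≈ 105.23.
So α = 0.48·105.23 ≈ 50.51, β = 0.52·105.23 ≈ 54.72.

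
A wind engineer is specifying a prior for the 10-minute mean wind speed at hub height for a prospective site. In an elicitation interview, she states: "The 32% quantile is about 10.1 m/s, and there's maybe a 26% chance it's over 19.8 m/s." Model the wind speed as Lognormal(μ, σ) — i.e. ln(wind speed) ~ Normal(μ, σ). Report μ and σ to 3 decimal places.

If T ~ Lognormal(μ,σ) then ln T ~ Normal(μ,σ), so the p-quantile of ln T is μ + z_p·σ.
ln(10.1) = 2.313 and ln(19.8) = 2.986; z_{0.32} = -0.4677, z_{0.74} = 0.6433.
σ = (2.986 − 2.313)/(0.6433 − (-0.4677)) = 0.606.
μ = 2.313 − (-0.4677)·0.606 = 2.596.

μ ≈ 2.596, σ ≈ 0.606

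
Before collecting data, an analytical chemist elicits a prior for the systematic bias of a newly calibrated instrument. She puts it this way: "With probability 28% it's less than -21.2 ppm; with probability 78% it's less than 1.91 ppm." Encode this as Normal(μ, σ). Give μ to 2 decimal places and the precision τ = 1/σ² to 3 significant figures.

μ = -11.26, τ = 0.00344

For Normal(μ,σ), the p-quantile is μ + z_p·σ. Here z_{0.28} = -0.5828, z_{0.78} = 0.7722.
So -21.2 = μ − 0.5828σ and 1.91 = μ + 0.7722σ.
Subtracting: σ = (1.91 − -21.2)/(0.7722 − (-0.5828)) = 17.05.
Then μ = -21.2 − (-0.5828)·17.05 = -11.26.
Precision τ = 1/σ² = 1/17.05² = 0.00344.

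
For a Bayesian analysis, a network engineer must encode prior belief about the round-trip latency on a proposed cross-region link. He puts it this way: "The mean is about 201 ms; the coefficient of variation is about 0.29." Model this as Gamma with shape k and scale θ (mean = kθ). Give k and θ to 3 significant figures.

For Gamma(k, scale θ): mean = kθ, variance = kθ², so CV = 1/√k.
CV = 0.29, hence k = 1/CV² = 11.9.
Then θ = mean/k = 201/11.9 = 16.9.

k ≈ 11.9, θ ≈ 16.9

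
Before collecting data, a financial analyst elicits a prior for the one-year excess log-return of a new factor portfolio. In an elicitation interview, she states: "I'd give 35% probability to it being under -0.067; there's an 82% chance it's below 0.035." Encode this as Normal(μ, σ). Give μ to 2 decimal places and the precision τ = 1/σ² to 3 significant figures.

For Normal(μ,σ), the p-quantile is μ + z_p·σ. Here z_{0.35} = -0.3853, z_{0.82} = 0.9154.
So -0.067 = μ − 0.3853σ and 0.035 = μ + 0.9154σ.
Subtracting: σ = (0.035 − -0.067)/(0.9154 − (-0.3853)) = 0.08.
Then μ = -0.067 − (-0.3853)·0.08 = -0.04.
Precision τ = 1/σ² = 1/0.07842² = 163.

μ = -0.04, τ = 163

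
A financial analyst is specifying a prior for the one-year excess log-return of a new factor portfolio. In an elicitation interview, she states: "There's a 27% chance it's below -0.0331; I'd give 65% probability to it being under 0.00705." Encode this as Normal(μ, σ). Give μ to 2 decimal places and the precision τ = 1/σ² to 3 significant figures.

μ = -0.01, τ = 618

For Normal(μ,σ), the p-quantile is μ + z_p·σ. Here z_{0.27} = -0.6128, z_{0.65} = 0.3853.
So -0.0331 = μ − 0.6128σ and 0.00705 = μ + 0.3853σ.
Subtracting: σ = (0.00705 − -0.0331)/(0.3853 − (-0.6128)) = 0.04.
Then μ = -0.0331 − (-0.6128)·0.04 = -0.01.
Precision τ = 1/σ² = 1/0.04023² = 618.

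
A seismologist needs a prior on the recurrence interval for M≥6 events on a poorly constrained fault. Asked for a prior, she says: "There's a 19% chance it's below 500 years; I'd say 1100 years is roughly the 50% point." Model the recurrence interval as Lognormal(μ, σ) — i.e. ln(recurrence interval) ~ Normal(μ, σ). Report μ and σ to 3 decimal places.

If T ~ Lognormal(μ,σ) then ln T ~ Normal(μ,σ), so the p-quantile of ln T is μ + z_p·σ.
ln(500) = 6.215 and ln(1100) = 7.003; z_{0.19} = -0.8779, z_{0.5} = 0.
σ = (7.003 − 6.215)/(0 − (-0.8779)) = 0.898.
μ = 6.215 − (-0.8779)·0.898 = 7.003.

μ ≈ 7.003, σ ≈ 0.898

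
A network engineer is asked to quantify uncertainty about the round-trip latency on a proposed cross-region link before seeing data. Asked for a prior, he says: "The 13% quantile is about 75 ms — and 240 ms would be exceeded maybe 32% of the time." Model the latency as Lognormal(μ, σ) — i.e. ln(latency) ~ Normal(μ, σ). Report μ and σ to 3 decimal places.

If T ~ Lognormal(μ,σ) then ln T ~ Normal(μ,σ), so the p-quantile of ln T is μ + z_p·σ.
ln(75) = 4.317 and ln(240) = 5.481; z_{0.13} = -1.126, z_{0.68} = 0.4677.
σ = (5.481 − 4.317)/(0.4677 − (-1.126)) = 0.730.
μ = 4.317 − (-1.126)·0.730 = 5.139.

μ ≈ 5.139, σ ≈ 0.730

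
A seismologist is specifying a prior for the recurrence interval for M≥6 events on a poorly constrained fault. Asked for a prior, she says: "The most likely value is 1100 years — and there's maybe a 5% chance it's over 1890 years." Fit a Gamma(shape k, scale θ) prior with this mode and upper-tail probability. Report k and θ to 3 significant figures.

Gamma(k,θ) with k>1 has mode (k−1)θ, so θ = 1100/(k−1).
Need P(X < 1890) = 0.95 with θ tied to k this way. Start at k = 2, θ = 1100: P(X<1890) ≈ 0.512.
Too low — raise k to concentrate. Iterating converges to k ≈ 10.5.
Then θ = 1100/(10.5−1) ≈ 115.

k ≈ 10.5, θ ≈ 115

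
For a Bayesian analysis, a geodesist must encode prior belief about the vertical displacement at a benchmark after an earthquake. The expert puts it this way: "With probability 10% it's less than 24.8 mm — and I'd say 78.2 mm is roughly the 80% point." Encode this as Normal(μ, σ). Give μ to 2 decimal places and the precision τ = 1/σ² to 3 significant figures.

For Normal(μ,σ), the p-quantile is μ + z_p·σ. Here z_{0.1} = -1.282, z_{0.8} = 0.8416.
So 24.8 = μ − 1.282σ and 78.2 = μ + 0.8416σ.
Subtracting: σ = (78.2 − 24.8)/(0.8416 − (-1.282)) = 25.15.
Then μ = 24.8 − (-1.282)·25.15 = 57.03.
Precision τ = 1/σ² = 1/25.15² = 0.00158.

μ = 57.03, τ = 0.00158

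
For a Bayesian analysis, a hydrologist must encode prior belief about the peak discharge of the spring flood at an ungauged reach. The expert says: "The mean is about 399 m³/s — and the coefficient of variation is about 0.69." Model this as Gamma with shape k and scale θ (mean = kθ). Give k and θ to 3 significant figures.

For Gamma(k, scale θ): mean = kθ, variance = kθ², so CV = 1/√k.
CV = 0.69, hence k = 1/CV² = 2.1.
Then θ = mean/k = 399/2.1 = 190.

k ≈ 2.1, θ ≈ 190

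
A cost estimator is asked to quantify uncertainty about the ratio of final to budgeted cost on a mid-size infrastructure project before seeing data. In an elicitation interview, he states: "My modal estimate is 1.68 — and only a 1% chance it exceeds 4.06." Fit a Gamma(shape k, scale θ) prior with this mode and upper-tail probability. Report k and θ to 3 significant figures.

Gamma(k,θ) with k>1 has mode (k−1)θ, so θ = 1.68/(k−1).
Need P(X < 4.06) = 0.99 with θ tied to k this way. Start at k = 2, θ = 1.68: P(X<4.06) ≈ 0.695.
Too low — raise k to concentrate. Iterating converges to k ≈ 7.07.
Then θ = 1.68/(7.07−1) ≈ 0.277.

k ≈ 7.07, θ ≈ 0.277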